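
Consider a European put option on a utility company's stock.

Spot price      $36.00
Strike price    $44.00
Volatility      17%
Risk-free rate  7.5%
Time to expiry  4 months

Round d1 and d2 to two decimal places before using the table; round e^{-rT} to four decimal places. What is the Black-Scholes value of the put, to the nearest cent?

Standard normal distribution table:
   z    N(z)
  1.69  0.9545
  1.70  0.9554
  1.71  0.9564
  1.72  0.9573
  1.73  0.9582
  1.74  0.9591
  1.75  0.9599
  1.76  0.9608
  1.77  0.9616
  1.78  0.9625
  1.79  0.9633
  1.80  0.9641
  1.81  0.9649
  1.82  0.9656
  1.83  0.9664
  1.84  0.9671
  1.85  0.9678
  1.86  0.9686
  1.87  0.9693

$6.97

σ√T = 0.17·√0.3333 = 0.0981
d₁ = [ln(36/44) + (0.075 + ½·0.17²)·0.3333] / (σ√T) = (-0.2007 + 0.0298) / 0.0981 = -1.7408 ⇒ -1.74
d₂ = -1.7408 − 0.0981 = -1.8389 ⇒ -1.84
e^(−rT) = e^(−0.075·0.3333) = 0.9753
P = 44·0.9753·N(1.84) − 36·N(1.74) = 44·0.9753·0.9671 − 36·0.9591 = 41.5014 − 34.5276 = 6.9738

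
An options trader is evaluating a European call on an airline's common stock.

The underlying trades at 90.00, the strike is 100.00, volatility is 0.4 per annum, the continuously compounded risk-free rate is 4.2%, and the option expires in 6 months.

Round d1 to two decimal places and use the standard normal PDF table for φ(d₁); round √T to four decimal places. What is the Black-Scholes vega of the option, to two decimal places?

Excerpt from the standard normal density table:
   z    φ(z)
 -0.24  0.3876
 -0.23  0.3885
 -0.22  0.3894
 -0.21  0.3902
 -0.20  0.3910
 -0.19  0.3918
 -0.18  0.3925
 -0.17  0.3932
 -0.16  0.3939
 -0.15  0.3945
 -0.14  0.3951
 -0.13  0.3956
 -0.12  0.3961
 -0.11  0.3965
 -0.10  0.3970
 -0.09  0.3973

25.07

σ√T = 0.4 × 0.7071 = 0.2828
d₁ = [ln(90/100) + (0.042 + 0.4²/2)·0.5] / 0.2828 = [-0.1054 + 0.0610] / 0.2828 = -0.1568 ≈ -0.16
√T = √0.5 = 0.7071
φ(d₁) = φ(-0.16) = 0.3939
vega = S·φ(d₁)·√T = 90·0.3939·0.7071 = 25.0674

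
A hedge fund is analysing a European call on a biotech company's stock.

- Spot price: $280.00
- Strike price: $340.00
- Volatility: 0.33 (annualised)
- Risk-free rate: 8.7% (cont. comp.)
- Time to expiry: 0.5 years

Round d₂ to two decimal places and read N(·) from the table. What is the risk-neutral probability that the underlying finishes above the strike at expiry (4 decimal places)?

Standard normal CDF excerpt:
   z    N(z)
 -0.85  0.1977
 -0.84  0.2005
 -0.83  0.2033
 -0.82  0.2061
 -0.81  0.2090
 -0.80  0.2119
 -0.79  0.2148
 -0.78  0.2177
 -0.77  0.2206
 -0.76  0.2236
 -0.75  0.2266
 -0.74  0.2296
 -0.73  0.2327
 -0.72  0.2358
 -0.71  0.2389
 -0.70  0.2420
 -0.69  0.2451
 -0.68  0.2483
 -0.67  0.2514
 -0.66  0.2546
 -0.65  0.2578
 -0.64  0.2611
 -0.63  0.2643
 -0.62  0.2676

0.2236

σ√T = 0.33·√0.5 = 0.2333
d₁ = [ln(280/340) + (0.087 + 0.33²/2)·0.5] / 0.2333 = [-0.1942 + 0.0707] / 0.2333 = -0.5290 → -0.53
d₂ = d₁ − σ√T = -0.5290 − 0.2333 = -0.7623 → -0.76
Pr(exercise) under Q = N(d₂) = 0.2236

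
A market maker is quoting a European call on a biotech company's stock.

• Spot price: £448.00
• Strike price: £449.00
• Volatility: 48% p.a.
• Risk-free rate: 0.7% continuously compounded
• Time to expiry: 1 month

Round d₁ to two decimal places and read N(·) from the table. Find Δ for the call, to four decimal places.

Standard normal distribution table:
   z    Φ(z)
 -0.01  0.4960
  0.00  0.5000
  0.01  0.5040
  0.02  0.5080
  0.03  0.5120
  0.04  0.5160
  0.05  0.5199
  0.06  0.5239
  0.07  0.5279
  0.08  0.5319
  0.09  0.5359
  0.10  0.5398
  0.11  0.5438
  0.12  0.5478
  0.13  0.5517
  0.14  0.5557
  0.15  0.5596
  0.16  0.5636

T = 0.08333;  σ√T = 0.1386
d₁ = [ln(448/449) + (0.007 + ½·0.48²)·0.08333] / (σ√T) = (-0.0022 + 0.0102) / 0.1386 = 0.0574 ≈ 0.06
N(d₁) = N(0.06) = 0.5239
Δ_call = N(d₁) = 0.5239

0.5239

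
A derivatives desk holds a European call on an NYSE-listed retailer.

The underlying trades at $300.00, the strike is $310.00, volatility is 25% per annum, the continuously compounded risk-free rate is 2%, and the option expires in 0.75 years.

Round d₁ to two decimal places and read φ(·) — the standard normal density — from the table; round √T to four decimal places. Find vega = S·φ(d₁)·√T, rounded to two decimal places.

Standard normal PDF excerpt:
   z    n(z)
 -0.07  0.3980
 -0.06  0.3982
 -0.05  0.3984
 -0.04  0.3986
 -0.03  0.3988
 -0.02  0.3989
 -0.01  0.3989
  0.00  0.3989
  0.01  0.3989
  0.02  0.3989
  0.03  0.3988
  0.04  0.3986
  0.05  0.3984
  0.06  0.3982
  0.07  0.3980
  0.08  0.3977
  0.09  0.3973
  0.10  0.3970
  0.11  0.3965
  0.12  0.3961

T = 0.75;  σ√T = 0.2165
d₁ = [ln(300/310) + (0.02 + 0.25²/2)·0.75] / 0.2165 = [-0.0328 + 0.0384] / 0.2165 = 0.0261 ≈ 0.03
√T = √0.75 = 0.8660
φ(d₁) = φ(0.03) = 0.3988
vega = S·φ(d₁)·√T = 300·0.3988·0.8660 = 103.6082

103.61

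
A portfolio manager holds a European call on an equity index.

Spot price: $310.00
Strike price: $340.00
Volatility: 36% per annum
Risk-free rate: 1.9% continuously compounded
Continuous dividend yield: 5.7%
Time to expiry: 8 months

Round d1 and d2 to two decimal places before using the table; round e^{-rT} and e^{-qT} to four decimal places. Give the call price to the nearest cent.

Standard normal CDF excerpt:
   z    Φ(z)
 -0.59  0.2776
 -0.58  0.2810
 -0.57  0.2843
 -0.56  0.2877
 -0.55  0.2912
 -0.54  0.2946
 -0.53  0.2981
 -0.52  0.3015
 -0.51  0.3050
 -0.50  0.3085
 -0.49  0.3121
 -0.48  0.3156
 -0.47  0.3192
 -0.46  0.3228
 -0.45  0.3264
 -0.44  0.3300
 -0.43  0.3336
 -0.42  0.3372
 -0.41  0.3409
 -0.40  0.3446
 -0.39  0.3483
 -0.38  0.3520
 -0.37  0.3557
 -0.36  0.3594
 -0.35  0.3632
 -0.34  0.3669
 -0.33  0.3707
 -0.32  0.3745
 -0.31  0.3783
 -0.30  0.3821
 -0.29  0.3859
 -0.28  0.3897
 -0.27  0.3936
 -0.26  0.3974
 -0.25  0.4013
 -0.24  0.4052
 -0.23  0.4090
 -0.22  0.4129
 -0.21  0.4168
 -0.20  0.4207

σ√T = 0.36 × 0.8165 = 0.2939
d₁ = [ln(310/340) + (0.019 − 0.057 + ½·0.36²)·0.6667] / (σ√T) = (-0.0924 + 0.0179) / 0.2939 = -0.2535 which rounds to -0.25
d₂ = -0.2535 − 0.2939 = -0.5474 which rounds to -0.55
exp(−qT) = exp(−0.057·0.6667) = 0.9627;  exp(−rT) = exp(−0.019·0.6667) = 0.9874
N(d₁) = N(-0.25) = 0.4013;  N(d₂) = N(-0.55) = 0.2912
C = 310·0.9627·0.4013 − 340·0.9874·0.2912 = 119.7628 − 97.7605 = 22.0023

$22.00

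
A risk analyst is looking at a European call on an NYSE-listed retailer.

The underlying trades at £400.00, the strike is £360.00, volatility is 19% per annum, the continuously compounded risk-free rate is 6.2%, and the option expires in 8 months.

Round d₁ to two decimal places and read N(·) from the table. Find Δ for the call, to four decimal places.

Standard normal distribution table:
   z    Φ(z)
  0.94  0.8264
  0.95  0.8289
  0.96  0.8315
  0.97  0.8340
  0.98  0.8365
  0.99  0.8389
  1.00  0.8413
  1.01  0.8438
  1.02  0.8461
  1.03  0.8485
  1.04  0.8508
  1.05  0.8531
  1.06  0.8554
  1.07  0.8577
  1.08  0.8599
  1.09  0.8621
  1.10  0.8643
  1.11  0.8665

σ√T = 0.19 × 0.8165 = 0.1551
ln(S/K) + (r + σ²/2)T = ln(400/360) + (0.062 + 0.19²/2)·0.6667 = 0.1054 + 0.0534 = 0.1587
d₁ = 0.1587 / 0.1551 = 1.0232 which rounds to 1.02
N(d₁) = N(1.02) = 0.8461
Δ_call = N(d₁) = 0.8461

0.8461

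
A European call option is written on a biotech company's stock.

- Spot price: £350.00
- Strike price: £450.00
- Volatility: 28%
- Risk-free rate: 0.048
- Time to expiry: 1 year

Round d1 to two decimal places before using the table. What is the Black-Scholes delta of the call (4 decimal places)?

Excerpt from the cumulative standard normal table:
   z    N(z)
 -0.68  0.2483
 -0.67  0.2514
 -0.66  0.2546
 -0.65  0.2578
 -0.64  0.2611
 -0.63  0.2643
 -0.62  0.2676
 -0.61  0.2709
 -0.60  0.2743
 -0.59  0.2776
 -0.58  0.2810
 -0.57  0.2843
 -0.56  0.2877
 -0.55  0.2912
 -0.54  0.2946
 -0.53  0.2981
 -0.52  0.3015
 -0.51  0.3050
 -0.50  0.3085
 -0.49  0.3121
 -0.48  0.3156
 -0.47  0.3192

T = 1;  σ√T = 0.2800
d₁ = [ln(350/450) + (0.048 + ½·0.28²)·1] / (σ√T) = (-0.2513 + 0.0872) / 0.2800 = -0.5861 ≈ -0.59
N(d₁) = N(-0.59) = 0.2776
Δ_call = N(d₁) = 0.2776

0.2776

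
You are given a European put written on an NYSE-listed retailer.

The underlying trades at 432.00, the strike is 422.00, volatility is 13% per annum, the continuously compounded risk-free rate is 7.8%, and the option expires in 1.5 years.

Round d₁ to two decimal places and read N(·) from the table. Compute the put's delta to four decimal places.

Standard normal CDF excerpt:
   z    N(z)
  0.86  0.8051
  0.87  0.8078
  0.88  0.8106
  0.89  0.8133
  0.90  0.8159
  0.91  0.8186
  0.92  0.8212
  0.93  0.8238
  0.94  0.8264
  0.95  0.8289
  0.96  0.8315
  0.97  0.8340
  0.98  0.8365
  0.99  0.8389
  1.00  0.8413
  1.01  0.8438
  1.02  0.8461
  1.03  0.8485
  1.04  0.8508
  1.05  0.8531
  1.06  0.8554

T = 1.5;  σ√T = 0.1592
d₁ = [ln(432/422) + (0.078 + 0.13²/2)·1.5] / 0.1592 = [0.0234 + 0.1297] / 0.1592 = 0.9616 ⇒ 0.96
N(d₁) = N(0.96) = 0.8315
Δ_put = N(d₁) − 1 = 0.8315 − 1 = -0.1685

-0.1685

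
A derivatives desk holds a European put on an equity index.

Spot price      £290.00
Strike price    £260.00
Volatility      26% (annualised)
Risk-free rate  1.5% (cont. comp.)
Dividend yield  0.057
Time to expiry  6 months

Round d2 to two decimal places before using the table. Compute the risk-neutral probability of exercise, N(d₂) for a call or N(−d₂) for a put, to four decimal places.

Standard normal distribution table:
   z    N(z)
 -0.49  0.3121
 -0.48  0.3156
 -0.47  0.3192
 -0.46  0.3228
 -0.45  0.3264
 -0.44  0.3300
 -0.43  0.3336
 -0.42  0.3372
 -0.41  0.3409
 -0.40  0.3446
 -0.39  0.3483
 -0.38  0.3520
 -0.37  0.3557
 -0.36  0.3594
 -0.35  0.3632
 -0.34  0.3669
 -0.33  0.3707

σ√T = 0.26 × 0.7071 = 0.1838
d₁ = [ln(290/260) + (0.015 − 0.057 + ½·0.26²)·0.5] / (σ√T) = (0.1092 − 0.0041) / 0.1838 = 0.5717 → 0.57
d₂ = 0.5717 − 0.1838 = 0.3878 → 0.39
Risk-neutral Pr[S_T < K] = N(−d₂) = N(-0.39) = 0.3483

0.3483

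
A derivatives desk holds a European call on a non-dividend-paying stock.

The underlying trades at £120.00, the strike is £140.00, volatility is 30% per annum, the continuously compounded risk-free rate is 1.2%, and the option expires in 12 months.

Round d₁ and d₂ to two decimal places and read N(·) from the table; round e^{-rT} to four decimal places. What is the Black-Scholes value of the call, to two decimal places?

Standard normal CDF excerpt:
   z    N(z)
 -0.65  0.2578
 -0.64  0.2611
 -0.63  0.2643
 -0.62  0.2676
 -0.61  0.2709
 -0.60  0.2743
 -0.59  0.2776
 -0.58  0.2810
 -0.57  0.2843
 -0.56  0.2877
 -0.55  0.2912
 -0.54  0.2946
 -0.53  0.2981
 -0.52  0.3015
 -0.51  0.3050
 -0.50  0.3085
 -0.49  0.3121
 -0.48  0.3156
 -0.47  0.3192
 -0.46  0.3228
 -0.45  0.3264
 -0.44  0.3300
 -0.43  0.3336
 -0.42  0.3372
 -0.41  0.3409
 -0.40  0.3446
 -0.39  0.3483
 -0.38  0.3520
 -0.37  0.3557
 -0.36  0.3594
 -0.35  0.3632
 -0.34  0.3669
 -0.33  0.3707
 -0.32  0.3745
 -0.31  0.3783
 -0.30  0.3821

£7.92

T = 1;  σ√T = 0.3000
d₁ = [ln(120/140) + (0.012 + ½·0.3²)·1] / (σ√T) = (-0.1542 + 0.0570) / 0.3000 = -0.3238 ≈ -0.32
d₂ = -0.3238 − 0.3000 = -0.6238 ≈ -0.62
e^(−rT) = e^(−0.012·1) = 0.9881
N(d₁) = N(-0.32) = 0.3745;  N(d₂) = N(-0.62) = 0.2676
C = 120·0.3745 − 140·0.9881·0.2676 = 44.9400 − 37.0182 = 7.9218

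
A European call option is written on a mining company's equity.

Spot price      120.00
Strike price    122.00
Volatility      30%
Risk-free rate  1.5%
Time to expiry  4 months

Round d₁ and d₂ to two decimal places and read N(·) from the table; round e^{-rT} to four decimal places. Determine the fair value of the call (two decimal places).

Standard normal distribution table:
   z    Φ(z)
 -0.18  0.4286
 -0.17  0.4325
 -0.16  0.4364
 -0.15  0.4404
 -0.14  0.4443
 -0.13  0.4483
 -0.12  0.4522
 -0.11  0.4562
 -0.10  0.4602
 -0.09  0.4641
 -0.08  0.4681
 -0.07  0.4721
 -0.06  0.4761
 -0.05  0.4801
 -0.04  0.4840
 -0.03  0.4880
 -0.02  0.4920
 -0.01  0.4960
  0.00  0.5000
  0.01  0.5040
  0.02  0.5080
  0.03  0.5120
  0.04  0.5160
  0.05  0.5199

7.50

T = 0.3333;  σ√T = 0.1732
ln(S/K) + (r + σ²/2)T = ln(120/122) + (0.015 + 0.3²/2)·0.3333 = -0.0165 + 0.0200 = 0.0035
d₁ = 0.0035 / 0.1732 = 0.0200 ⇒ 0.02
d₂ = d₁ − σ√T = 0.0200 − 0.1732 = -0.1532 ⇒ -0.15
e^(−rT) = e^(−0.015·0.3333) = 0.9950
C = 120·N(0.02) − 122·0.9950·N(-0.15) = 120·0.5080 − 122·0.9950·0.4404 = 60.9600 − 53.4602 = 7.4998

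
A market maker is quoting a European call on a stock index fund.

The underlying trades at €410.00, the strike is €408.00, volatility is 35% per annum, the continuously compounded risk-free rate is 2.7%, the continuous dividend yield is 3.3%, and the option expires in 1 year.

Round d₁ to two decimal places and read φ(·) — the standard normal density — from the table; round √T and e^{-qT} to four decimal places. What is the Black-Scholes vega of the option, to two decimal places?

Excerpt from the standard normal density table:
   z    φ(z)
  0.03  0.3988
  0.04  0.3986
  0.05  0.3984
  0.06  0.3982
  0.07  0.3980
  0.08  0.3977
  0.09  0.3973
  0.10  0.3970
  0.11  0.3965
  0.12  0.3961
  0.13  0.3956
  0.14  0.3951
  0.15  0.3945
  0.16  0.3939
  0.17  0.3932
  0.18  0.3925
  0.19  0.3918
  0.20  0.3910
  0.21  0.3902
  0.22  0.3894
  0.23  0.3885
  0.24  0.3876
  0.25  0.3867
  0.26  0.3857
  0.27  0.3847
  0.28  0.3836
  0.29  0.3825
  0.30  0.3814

155.97

σ√T = 0.35 × 1.0000 = 0.3500
d₁ = [ln(410/408) + (0.027 − 0.033 + 0.35²/2)·1] / 0.3500 = [0.0049 + 0.0552] / 0.3500 = 0.1718 → 0.17
√T = √1 = 1.0000
φ(d₁) = φ(0.17) = 0.3932
exp(−qT) = exp(−0.033·1) = 0.9675
vega = S·exp(−qT)·φ(d₁)·√T = 410·0.9675·0.3932·1.0000 = 155.9726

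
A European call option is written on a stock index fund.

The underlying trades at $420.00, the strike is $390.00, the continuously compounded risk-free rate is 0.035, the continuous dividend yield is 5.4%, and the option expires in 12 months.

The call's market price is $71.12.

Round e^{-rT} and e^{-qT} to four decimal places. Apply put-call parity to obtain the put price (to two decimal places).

e^(−qT) = e^(−0.054·1) = 0.9474;  e^(−rT) = e^(−0.035·1) = 0.9656
Put-call parity: C − P = S·e^(−qT) − K·e^(−rT) = 420·0.9474 − 390·0.9656 = 397.9080 − 376.5840 = 21.3240
P = C − (C − P) = 71.12 − (21.3240) = 49.7960

$49.80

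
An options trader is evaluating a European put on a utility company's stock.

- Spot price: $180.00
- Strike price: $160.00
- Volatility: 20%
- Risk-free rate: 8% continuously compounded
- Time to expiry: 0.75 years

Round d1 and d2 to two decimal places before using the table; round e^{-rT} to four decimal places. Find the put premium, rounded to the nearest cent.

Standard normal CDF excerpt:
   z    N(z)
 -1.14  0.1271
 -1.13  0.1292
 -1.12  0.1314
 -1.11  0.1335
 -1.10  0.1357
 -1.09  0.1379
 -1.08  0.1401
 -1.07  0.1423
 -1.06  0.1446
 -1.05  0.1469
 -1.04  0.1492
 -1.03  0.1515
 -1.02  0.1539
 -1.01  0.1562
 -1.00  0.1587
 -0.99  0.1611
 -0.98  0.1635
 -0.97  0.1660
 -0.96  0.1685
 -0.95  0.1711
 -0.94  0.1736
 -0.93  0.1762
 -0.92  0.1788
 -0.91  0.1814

σ√T = 0.2·√0.75 = 0.1732
ln(S/K) + (r + σ²/2)T = ln(180/160) + (0.08 + 0.2²/2)·0.75 = 0.1178 + 0.0750 = 0.1928
d₁ = 0.1928 / 0.1732 = 1.1130 → 1.11
d₂ = d₁ − σ√T = 1.1130 − 0.1732 = 0.9398 → 0.94
exp(−rT) = exp(−0.08·0.75) = 0.9418
N(−d₂) = N(-0.94) = 0.1736;  N(−d₁) = N(-1.11) = 0.1335
P = 160·0.9418·0.1736 − 180·0.1335 = 26.1594 − 24.0300 = 2.1294

$2.13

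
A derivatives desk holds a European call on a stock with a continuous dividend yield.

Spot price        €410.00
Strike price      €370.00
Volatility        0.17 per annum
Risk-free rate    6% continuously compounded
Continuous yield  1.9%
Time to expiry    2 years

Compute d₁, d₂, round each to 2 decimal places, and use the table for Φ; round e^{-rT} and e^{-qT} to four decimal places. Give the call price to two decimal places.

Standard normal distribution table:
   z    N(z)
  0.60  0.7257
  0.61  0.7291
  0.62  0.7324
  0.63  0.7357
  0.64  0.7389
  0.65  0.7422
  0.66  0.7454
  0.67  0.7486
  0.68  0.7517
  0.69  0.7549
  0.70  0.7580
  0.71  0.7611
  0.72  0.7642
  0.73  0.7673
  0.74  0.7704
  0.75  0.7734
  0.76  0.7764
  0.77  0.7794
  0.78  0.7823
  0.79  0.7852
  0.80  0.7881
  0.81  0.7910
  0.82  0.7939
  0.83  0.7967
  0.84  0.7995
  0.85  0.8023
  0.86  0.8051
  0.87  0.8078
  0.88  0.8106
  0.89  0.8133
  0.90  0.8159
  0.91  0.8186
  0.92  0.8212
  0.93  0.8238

σ√T = 0.17·√2 = 0.2404
d₁ = [ln(410/370) + (0.06 − 0.019 + 0.17²/2)·2] / 0.2404 = [0.1027 + 0.1109] / 0.2404 = 0.8883 ≈ 0.89
d₂ = d₁ − σ√T = 0.8883 − 0.2404 = 0.6479 ≈ 0.65
e^(−qT) = e^(−0.019·2) = 0.9627;  e^(−rT) = e^(−0.06·2) = 0.8869
N(d₁) = N(0.89) = 0.8133;  N(d₂) = N(0.65) = 0.7422
C = 410·0.9627·0.8133 − 370·0.8869·0.7422 = 321.0152 − 243.5552 = 77.4600

€77.46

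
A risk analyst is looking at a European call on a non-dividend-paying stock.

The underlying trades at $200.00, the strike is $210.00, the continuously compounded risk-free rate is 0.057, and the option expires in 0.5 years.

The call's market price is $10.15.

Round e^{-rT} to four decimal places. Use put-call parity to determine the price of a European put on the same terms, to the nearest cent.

$14.25

exp(−rT) = exp(−0.057·0.5) = 0.9719
Put-call parity: C − P = S − K·e^(−rT) = 200 − 210·0.9719 = 200 − 204.0990 = -4.0990
P = C − (C − P) = 10.15 − (-4.0990) = 14.2490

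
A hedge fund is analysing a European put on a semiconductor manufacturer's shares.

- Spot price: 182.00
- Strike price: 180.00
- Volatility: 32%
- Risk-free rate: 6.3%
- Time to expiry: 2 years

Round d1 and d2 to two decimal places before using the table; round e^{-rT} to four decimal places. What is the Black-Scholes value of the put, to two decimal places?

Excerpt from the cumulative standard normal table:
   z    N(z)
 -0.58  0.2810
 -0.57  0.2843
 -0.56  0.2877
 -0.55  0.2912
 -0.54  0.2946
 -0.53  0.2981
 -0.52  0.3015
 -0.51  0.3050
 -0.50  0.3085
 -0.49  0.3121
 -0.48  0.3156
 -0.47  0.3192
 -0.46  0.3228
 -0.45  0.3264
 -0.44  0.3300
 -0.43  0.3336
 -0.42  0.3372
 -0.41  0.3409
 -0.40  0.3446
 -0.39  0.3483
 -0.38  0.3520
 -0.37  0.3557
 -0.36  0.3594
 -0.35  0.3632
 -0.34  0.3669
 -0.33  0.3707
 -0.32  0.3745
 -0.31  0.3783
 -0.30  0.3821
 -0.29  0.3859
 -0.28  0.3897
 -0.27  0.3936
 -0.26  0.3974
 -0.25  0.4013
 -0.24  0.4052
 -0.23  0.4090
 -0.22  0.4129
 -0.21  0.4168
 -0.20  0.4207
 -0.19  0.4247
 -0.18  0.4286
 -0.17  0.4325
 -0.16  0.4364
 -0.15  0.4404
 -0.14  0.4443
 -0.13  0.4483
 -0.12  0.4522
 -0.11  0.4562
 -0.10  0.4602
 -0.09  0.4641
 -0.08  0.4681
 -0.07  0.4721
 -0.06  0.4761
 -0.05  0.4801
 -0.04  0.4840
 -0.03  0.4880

σ√T = 0.32 × 1.4142 = 0.4525
d₁ = [ln(182/180) + (0.063 + ½·0.32²)·2] / (σ√T) = (0.0110 + 0.2284) / 0.4525 = 0.5291 which rounds to 0.53
d₂ = 0.5291 − 0.4525 = 0.0766 which rounds to 0.08
e^(−rT) = e^(−0.063·2) = 0.8816
N(−d₂) = N(-0.08) = 0.4681;  N(−d₁) = N(-0.53) = 0.2981
P = 180·0.8816·0.4681 − 182·0.2981 = 74.2819 − 54.2542 = 20.0277

20.03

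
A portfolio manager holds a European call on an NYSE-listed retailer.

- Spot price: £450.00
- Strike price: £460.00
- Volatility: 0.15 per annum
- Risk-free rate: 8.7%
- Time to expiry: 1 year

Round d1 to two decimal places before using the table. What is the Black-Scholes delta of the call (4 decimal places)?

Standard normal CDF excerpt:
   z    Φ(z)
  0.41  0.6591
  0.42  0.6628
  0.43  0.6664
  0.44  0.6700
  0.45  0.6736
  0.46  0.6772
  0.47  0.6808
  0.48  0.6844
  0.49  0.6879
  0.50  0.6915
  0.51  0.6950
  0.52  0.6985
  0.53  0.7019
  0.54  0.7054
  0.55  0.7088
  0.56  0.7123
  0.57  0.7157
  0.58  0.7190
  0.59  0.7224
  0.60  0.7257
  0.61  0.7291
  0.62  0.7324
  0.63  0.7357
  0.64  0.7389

0.6950

σ√T = 0.15·√1 = 0.1500
d₁ = [ln(450/460) + (0.087 + 0.15²/2)·1] / 0.1500 = [-0.0220 + 0.0982] / 0.1500 = 0.5085 → 0.51
N(d₁) = N(0.51) = 0.6950
Δ_call = N(d₁) = 0.6950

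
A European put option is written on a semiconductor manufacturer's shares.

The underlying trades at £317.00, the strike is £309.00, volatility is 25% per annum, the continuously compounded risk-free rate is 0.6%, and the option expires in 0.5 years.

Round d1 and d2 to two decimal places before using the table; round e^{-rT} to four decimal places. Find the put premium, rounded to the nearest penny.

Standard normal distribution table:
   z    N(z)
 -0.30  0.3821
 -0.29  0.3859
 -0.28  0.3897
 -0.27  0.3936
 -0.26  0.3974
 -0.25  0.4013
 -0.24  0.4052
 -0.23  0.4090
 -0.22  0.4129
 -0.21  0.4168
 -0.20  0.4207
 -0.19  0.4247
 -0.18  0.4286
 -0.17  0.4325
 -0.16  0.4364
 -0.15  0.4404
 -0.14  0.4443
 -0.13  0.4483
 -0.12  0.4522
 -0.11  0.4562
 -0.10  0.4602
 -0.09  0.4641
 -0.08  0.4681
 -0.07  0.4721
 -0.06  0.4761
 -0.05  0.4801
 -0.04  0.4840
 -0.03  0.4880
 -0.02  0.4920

σ√T = 0.25·√0.5 = 0.1768
ln(S/K) + (r + σ²/2)T = ln(317/309) + (0.006 + 0.25²/2)·0.5 = 0.0256 + 0.0186 = 0.0442
d₁ = 0.0442 / 0.1768 = 0.2500 → 0.25
d₂ = d₁ − σ√T = 0.2500 − 0.1768 = 0.0732 → 0.07
e^(−rT) = e^(−0.006·0.5) = 0.9970
N(−d₂) = N(-0.07) = 0.4721;  N(−d₁) = N(-0.25) = 0.4013
P = 309·0.9970·0.4721 − 317·0.4013 = 145.4413 − 127.2121 = 18.2292

£18.23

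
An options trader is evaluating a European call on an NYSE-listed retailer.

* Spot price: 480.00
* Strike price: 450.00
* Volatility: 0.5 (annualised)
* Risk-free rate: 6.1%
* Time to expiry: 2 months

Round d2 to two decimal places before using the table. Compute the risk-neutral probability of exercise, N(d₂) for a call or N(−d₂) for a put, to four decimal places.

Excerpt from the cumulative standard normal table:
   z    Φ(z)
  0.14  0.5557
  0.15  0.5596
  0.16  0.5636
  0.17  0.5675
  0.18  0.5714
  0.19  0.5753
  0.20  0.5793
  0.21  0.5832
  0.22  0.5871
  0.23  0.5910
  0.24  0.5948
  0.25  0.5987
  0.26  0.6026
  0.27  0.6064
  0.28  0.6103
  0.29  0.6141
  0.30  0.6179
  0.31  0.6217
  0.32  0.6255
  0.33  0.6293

0.6026

T = 0.1667;  σ√T = 0.2041
d₁ = [ln(480/450) + (0.061 + 0.5²/2)·0.1667] / 0.2041 = [0.0645 + 0.0310] / 0.2041 = 0.4680 ⇒ 0.47
d₂ = d₁ − σ√T = 0.4680 − 0.2041 = 0.2639 ⇒ 0.26
Pr(exercise) under Q = N(d₂) = 0.6026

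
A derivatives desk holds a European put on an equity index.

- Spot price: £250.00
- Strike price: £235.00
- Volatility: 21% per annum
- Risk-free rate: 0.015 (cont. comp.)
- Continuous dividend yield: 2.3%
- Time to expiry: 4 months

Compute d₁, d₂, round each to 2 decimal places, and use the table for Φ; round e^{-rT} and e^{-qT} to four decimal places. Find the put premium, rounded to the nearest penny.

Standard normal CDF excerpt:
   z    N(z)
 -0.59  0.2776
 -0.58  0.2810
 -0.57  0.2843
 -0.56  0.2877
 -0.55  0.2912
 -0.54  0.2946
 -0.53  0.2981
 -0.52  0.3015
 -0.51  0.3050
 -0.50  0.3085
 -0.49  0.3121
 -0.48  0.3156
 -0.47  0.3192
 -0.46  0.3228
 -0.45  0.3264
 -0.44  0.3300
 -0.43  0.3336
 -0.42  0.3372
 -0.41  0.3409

£5.76

σ√T = 0.21·√0.3333 = 0.1212
d₁ = [ln(250/235) + (0.015 − 0.023 + ½·0.21²)·0.3333] / (σ√T) = (0.0619 + 0.0047) / 0.1212 = 0.5490 ≈ 0.55
d₂ = 0.5490 − 0.1212 = 0.4277 ≈ 0.43
exp(−qT) = exp(−0.023·0.3333) = 0.9924;  exp(−rT) = exp(−0.015·0.3333) = 0.9950
N(−d₂) = N(-0.43) = 0.3336;  N(−d₁) = N(-0.55) = 0.2912
P = 235·0.9950·0.3336 − 250·0.9924·0.2912 = 78.0040 − 72.2467 = 5.7573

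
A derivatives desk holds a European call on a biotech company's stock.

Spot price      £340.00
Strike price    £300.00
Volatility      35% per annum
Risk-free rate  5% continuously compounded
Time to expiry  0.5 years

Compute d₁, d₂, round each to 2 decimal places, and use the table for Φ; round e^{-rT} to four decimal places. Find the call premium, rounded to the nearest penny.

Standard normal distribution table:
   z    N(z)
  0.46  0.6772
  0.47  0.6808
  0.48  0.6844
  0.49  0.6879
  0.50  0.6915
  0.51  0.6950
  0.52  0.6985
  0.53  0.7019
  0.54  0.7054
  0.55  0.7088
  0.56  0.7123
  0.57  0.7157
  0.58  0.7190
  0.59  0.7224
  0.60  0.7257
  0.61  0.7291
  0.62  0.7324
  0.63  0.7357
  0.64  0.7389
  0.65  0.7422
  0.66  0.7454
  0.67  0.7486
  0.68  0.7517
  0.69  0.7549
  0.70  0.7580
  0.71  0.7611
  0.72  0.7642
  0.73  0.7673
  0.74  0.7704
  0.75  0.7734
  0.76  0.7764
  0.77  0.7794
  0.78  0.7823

£60.63

σ√T = 0.35 × 0.7071 = 0.2475
d₁ = [ln(340/300) + (0.05 + ½·0.35²)·0.5] / (σ√T) = (0.1252 + 0.0556) / 0.2475 = 0.7305 ≈ 0.73
d₂ = 0.7305 − 0.2475 = 0.4830 ≈ 0.48
exp(−rT) = exp(−0.05·0.5) = 0.9753
C = 340·N(0.73) − 300·0.9753·N(0.48) = 340·0.7673 − 300·0.9753·0.6844 = 260.8820 − 200.2486 = 60.6334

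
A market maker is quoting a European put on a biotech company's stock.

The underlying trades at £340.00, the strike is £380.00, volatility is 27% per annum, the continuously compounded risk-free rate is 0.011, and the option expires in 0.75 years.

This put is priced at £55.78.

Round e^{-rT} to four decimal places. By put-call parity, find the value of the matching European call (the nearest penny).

e^(−rT) = e^(−0.011·0.75) = 0.9918
Put-call parity: C − P = S − K·e^(−rT) = 340 − 380·0.9918 = 340 − 376.8840 = -36.8840
C = P + (C − P) = 55.78 + (-36.8840) = 18.8960

£18.90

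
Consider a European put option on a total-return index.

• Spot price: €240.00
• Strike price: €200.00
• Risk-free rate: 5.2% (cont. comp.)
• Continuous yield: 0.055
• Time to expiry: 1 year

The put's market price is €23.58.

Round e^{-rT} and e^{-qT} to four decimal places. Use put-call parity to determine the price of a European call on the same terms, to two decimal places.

e^(−qT) = e^(−0.055·1) = 0.9465;  e^(−rT) = e^(−0.052·1) = 0.9493
Put-call parity: C − P = S·e^(−qT) − K·e^(−rT) = 240·0.9465 − 200·0.9493 = 227.1600 − 189.8600 = 37.3000
C = P + (C − P) = 23.58 + (37.3000) = 60.8800

€60.88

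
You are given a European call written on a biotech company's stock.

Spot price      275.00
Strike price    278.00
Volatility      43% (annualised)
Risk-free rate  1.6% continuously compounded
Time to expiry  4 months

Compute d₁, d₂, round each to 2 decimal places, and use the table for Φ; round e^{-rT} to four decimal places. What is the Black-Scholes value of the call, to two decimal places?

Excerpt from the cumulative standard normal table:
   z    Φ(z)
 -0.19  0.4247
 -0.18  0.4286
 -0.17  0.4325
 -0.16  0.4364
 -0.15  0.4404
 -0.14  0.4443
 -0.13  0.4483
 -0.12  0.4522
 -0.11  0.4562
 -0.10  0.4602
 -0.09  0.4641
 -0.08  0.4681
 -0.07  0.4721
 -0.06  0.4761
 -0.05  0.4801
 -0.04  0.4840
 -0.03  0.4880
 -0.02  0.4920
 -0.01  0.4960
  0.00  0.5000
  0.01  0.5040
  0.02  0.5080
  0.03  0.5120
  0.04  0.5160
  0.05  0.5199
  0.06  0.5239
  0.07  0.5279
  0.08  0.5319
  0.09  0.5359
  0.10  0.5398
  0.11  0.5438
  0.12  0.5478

T = 0.3333;  σ√T = 0.2483
d₁ = [ln(275/278) + (0.016 + 0.43²/2)·0.3333] / 0.2483 = [-0.0109 + 0.0361] / 0.2483 = 0.1019 ≈ 0.10
d₂ = d₁ − σ√T = 0.1019 − 0.2483 = -0.1464 ≈ -0.15
exp(−rT) = exp(−0.016·0.3333) = 0.9947
N(d₁) = N(0.10) = 0.5398;  N(d₂) = N(-0.15) = 0.4404
C = 275·0.5398 − 278·0.9947·0.4404 = 148.4450 − 121.7823 = 26.6627

26.66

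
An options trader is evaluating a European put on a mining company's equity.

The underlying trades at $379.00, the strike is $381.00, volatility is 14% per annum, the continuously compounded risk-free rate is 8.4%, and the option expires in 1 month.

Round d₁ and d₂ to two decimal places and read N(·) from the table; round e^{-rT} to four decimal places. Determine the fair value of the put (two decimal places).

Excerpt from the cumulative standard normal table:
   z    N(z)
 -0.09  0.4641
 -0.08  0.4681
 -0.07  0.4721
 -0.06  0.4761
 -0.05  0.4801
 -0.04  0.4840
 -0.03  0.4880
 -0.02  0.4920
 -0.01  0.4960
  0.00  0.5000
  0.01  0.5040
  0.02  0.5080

σ√T = 0.14·√0.08333 = 0.0404
d₁ = [ln(379/381) + (0.084 + 0.14²/2)·0.08333] / 0.0404 = [-0.0053 + 0.0078] / 0.0404 = 0.0632 ≈ 0.06
d₂ = d₁ − σ√T = 0.0632 − 0.0404 = 0.0228 ≈ 0.02
e^(−rT) = e^(−0.084·0.08333) = 0.9930
N(−d₂) = N(-0.02) = 0.4920;  N(−d₁) = N(-0.06) = 0.4761
P = 381·0.9930·0.4920 − 379·0.4761 = 186.1398 − 180.4419 = 5.6979

$5.70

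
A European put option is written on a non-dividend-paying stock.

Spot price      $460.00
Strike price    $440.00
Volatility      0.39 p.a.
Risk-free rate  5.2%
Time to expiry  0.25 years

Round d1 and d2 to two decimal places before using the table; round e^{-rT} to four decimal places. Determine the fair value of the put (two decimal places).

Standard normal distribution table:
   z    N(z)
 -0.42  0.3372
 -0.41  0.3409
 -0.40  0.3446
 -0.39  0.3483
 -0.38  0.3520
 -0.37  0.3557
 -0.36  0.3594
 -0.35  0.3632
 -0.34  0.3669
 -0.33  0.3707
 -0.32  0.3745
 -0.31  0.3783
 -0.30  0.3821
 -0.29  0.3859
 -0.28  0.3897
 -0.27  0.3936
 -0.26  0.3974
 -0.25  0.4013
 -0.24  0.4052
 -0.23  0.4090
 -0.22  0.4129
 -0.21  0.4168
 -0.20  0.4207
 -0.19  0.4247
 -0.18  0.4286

$22.50

σ√T = 0.39 × 0.5000 = 0.1950
d₁ = [ln(460/440) + (0.052 + ½·0.39²)·0.25] / (σ√T) = (0.0445 + 0.0320) / 0.1950 = 0.3921 ⇒ 0.39
d₂ = 0.3921 − 0.1950 = 0.1971 ⇒ 0.20
e^(−rT) = e^(−0.052·0.25) = 0.9871
N(−d₂) = N(-0.20) = 0.4207;  N(−d₁) = N(-0.39) = 0.3483
P = 440·0.9871·0.4207 − 460·0.3483 = 182.7201 − 160.2180 = 22.5021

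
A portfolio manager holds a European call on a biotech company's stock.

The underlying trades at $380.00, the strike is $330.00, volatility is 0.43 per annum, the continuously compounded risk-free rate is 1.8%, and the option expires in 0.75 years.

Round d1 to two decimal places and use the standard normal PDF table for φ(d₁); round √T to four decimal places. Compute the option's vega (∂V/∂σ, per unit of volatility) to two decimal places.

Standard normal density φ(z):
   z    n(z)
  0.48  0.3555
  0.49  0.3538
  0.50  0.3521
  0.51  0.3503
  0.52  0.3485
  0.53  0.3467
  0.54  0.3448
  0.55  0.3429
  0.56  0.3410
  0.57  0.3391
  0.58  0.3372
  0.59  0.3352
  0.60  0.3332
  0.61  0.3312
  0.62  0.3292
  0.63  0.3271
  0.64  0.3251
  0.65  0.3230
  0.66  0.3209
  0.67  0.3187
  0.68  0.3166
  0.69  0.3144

109.65

σ√T = 0.43·√0.75 = 0.3724
ln(S/K) + (r + σ²/2)T = ln(380/330) + (0.018 + 0.43²/2)·0.75 = 0.1411 + 0.0828 = 0.2239
d₁ = 0.2239 / 0.3724 = 0.6013 ⇒ 0.60
√T = √0.75 = 0.8660
φ(d₁) = φ(0.60) = 0.3332
vega = S·φ(d₁)·√T = 380·0.3332·0.8660 = 109.6495
(Vega is the same for a European call and put with the same parameters.)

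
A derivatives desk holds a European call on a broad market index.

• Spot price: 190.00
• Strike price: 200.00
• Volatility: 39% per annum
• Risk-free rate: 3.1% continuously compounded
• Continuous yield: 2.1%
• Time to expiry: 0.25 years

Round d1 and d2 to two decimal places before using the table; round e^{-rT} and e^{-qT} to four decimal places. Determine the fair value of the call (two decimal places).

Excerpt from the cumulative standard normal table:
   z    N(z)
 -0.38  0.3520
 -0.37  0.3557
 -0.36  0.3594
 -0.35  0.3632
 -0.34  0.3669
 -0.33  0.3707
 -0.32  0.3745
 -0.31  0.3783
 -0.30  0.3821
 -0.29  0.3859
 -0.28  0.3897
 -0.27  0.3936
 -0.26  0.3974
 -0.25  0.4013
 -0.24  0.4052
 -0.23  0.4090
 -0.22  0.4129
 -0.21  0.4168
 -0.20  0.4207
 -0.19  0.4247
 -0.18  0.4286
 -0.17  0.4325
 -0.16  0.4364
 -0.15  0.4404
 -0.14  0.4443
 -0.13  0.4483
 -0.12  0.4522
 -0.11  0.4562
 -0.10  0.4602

T = 0.25;  σ√T = 0.1950
d₁ = [ln(190/200) + (0.031 − 0.021 + 0.39²/2)·0.25] / 0.1950 = [-0.0513 + 0.0215] / 0.1950 = -0.1527 which rounds to -0.15
d₂ = d₁ − σ√T = -0.1527 − 0.1950 = -0.3477 which rounds to -0.35
exp(−qT) = exp(−0.021·0.25) = 0.9948;  exp(−rT) = exp(−0.031·0.25) = 0.9923
N(d₁) = N(-0.15) = 0.4404;  N(d₂) = N(-0.35) = 0.3632
C = 190·0.9948·0.4404 − 200·0.9923·0.3632 = 83.2409 − 72.0807 = 11.1602

11.16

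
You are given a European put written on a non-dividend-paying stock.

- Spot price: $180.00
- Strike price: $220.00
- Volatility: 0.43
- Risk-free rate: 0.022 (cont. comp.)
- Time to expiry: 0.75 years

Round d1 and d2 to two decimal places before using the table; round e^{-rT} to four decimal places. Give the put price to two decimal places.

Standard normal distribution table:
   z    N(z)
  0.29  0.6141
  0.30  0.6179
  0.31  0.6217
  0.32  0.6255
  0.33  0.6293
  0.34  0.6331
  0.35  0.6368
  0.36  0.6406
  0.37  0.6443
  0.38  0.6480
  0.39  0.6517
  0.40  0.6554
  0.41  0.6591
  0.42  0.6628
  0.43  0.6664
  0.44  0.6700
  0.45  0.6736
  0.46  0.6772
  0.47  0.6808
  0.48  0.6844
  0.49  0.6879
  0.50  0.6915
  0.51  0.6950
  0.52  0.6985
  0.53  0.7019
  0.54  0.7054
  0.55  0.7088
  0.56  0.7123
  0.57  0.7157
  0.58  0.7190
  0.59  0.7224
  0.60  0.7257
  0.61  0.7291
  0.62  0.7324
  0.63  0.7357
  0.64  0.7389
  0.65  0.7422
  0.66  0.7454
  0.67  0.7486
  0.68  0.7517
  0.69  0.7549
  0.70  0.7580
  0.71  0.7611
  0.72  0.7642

σ√T = 0.43 × 0.8660 = 0.3724
d₁ = [ln(180/220) + (0.022 + 0.43²/2)·0.75] / 0.3724 = [-0.2007 + 0.0858] / 0.3724 = -0.3084 ⇒ -0.31
d₂ = d₁ − σ√T = -0.3084 − 0.3724 = -0.6808 ⇒ -0.68
exp(−rT) = exp(−0.022·0.75) = 0.9836
N(−d₂) = N(0.68) = 0.7517;  N(−d₁) = N(0.31) = 0.6217
P = 220·0.9836·0.7517 − 180·0.6217 = 162.6619 − 111.9060 = 50.7559

$50.76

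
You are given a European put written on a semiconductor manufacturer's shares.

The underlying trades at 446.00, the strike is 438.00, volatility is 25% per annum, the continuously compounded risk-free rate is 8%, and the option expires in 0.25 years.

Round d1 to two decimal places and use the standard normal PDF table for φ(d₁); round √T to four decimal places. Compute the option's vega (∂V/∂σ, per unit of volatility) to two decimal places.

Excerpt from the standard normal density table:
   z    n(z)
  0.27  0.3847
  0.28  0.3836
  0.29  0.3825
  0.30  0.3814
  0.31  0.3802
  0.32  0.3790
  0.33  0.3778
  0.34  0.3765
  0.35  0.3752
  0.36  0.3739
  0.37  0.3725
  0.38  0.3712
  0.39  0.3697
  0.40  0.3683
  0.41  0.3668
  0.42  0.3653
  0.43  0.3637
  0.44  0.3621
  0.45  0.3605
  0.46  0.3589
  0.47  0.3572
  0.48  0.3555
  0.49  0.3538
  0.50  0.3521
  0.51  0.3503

83.07

σ√T = 0.25 × 0.5000 = 0.1250
d₁ = [ln(446/438) + (0.08 + 0.25²/2)·0.25] / 0.1250 = [0.0181 + 0.0278] / 0.1250 = 0.3673 ⇒ 0.37
√T = √0.25 = 0.5000
φ(d₁) = φ(0.37) = 0.3725
vega = S·φ(d₁)·√T = 446·0.3725·0.5000 = 83.0675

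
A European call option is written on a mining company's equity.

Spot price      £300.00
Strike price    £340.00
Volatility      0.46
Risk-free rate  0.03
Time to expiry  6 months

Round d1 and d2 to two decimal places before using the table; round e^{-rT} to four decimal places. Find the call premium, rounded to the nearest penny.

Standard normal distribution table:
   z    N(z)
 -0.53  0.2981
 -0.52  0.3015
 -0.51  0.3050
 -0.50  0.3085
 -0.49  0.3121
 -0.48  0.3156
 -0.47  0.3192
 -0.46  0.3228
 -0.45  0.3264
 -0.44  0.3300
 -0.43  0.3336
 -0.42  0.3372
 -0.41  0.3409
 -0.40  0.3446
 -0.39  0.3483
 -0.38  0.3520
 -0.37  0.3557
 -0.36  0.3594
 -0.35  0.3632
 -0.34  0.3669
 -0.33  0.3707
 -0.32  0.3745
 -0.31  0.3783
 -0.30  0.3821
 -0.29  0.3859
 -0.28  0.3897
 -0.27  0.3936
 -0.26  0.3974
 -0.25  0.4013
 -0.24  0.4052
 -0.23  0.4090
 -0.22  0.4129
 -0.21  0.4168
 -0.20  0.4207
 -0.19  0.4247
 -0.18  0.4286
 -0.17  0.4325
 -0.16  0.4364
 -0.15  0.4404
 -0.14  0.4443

T = 0.5;  σ√T = 0.3253
d₁ = [ln(300/340) + (0.03 + 0.46²/2)·0.5] / 0.3253 = [-0.1252 + 0.0679] / 0.3253 = -0.1760 which rounds to -0.18
d₂ = d₁ − σ√T = -0.1760 − 0.3253 = -0.5013 which rounds to -0.50
exp(−rT) = exp(−0.03·0.5) = 0.9851
N(d₁) = N(-0.18) = 0.4286;  N(d₂) = N(-0.50) = 0.3085
C = 300·0.4286 − 340·0.9851·0.3085 = 128.5800 − 103.3271 = 25.2529

£25.25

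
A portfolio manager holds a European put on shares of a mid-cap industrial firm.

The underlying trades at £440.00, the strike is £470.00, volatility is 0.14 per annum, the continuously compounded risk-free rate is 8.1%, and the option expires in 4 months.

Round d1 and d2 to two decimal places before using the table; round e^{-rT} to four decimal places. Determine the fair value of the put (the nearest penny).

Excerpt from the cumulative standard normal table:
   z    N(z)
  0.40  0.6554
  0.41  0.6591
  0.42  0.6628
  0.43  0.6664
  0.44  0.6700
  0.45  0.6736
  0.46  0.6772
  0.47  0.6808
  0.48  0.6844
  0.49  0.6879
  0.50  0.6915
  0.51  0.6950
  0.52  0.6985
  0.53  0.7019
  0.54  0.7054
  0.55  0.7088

£24.76

T = 0.3333;  σ√T = 0.0808
d₁ = [ln(440/470) + (0.081 + ½·0.14²)·0.3333] / (σ√T) = (-0.0660 + 0.0303) / 0.0808 = -0.4416 → -0.44
d₂ = -0.4416 − 0.0808 = -0.5224 → -0.52
exp(−rT) = exp(−0.081·0.3333) = 0.9734
P = 470·0.9734·N(0.52) − 440·N(0.44) = 470·0.9734·0.6985 − 440·0.6700 = 319.5624 − 294.8000 = 24.7624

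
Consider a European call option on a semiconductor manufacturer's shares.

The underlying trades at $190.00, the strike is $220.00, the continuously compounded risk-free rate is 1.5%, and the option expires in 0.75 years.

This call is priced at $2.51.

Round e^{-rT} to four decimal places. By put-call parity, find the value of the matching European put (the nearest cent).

e^(−rT) = e^(−0.015·0.75) = 0.9888
Put-call parity: C − P = S − K·e^(−rT) = 190 − 220·0.9888 = 190 − 217.5360 = -27.5360
P = C − (C − P) = 2.51 − (-27.5360) = 30.0460

$30.05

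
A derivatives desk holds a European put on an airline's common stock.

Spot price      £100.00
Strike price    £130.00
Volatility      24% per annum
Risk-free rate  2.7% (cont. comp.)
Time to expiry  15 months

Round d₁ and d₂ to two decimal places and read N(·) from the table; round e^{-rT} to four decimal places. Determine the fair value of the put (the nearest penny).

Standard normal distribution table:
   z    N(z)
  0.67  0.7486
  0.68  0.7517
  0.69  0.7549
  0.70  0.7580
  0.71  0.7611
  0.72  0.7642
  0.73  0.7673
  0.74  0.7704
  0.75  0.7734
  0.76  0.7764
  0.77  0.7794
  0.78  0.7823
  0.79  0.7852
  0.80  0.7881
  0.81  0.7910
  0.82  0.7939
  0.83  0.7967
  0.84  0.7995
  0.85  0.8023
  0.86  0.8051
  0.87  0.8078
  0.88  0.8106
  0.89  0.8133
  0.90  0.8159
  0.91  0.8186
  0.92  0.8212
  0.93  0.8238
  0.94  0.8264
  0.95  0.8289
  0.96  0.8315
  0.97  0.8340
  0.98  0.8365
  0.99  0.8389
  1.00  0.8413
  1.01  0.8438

σ√T = 0.24 × 1.1180 = 0.2683
d₁ = [ln(100/130) + (0.027 + 0.24²/2)·1.25] / 0.2683 = [-0.2624 + 0.0698] / 0.2683 = -0.7178 → -0.72
d₂ = d₁ − σ√T = -0.7178 − 0.2683 = -0.9862 → -0.99
exp(−rT) = exp(−0.027·1.25) = 0.9668
N(−d₂) = N(0.99) = 0.8389;  N(−d₁) = N(0.72) = 0.7642
P = 130·0.9668·0.8389 − 100·0.7642 = 105.4363 − 76.4200 = 29.0163

£29.02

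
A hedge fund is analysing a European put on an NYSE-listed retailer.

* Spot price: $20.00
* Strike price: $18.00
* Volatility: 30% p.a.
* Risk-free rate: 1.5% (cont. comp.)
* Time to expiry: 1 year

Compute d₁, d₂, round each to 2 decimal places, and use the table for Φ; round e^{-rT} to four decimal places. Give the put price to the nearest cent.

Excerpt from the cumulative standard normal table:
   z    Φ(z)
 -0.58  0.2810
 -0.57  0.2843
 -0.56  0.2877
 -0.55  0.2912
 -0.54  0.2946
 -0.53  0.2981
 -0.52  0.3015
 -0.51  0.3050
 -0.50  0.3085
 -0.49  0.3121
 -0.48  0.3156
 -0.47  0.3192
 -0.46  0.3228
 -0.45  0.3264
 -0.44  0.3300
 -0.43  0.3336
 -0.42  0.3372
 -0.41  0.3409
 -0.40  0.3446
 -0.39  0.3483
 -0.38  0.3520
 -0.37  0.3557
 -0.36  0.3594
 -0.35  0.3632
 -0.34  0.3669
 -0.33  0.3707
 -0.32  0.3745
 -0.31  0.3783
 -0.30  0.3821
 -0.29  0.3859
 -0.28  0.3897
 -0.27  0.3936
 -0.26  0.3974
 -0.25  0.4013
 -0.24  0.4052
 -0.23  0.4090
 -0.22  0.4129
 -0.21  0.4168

T = 1;  σ√T = 0.3000
d₁ = [ln(20/18) + (0.015 + 0.3²/2)·1] / 0.3000 = [0.1054 + 0.0600] / 0.3000 = 0.5512 ⇒ 0.55
d₂ = d₁ − σ√T = 0.5512 − 0.3000 = 0.2512 ⇒ 0.25
exp(−rT) = exp(−0.015·1) = 0.9851
P = 18·0.9851·N(-0.25) − 20·N(-0.55) = 18·0.9851·0.4013 − 20·0.2912 = 7.1158 − 5.8240 = 1.2918

$1.29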